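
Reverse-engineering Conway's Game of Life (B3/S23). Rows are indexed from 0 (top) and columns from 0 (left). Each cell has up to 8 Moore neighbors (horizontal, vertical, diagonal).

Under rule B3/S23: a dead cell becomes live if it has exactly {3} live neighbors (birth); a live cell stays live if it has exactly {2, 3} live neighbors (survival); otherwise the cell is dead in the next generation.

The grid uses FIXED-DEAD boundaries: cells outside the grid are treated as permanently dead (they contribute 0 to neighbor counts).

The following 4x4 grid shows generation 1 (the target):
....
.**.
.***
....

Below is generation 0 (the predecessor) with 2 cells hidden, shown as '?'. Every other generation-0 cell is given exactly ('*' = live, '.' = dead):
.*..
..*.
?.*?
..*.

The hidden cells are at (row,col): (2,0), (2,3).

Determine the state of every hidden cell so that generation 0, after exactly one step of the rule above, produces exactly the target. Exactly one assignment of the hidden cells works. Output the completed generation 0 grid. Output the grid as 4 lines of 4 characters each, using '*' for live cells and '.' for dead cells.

Answer: .*..
..*.
..*.
..*.

Derivation:
Hidden generation-0 cells (in order): (2,0), (2,3).
A hidden cell only influences target cells in its own 3x3 neighborhood. Try each of the 2^2 = 4 assignments, step the completed generation 0 forward once under B3/S23, and compare with the target:
  (2,0)=. (2,3)=. -> step reproduces the target at every cell -> ACCEPT
  (2,0)=. (2,3)=* -> step gives (1,3)='*' but target has '.' -> reject
  (2,0)=* (2,3)=. -> step gives (1,1)='.' but target has '*' -> reject
  (2,0)=* (2,3)=* -> step gives (1,1)='.' but target has '*' -> reject
Unique solution: (2,0)=dead, (2,3)=dead.
Check: live-neighbor counts of every cell in the completed generation 0:
1121
1322
0323
0212
Applying B3/S23 to generation 0 with these counts gives:
....
.**.
.***
....
which matches the target exactly.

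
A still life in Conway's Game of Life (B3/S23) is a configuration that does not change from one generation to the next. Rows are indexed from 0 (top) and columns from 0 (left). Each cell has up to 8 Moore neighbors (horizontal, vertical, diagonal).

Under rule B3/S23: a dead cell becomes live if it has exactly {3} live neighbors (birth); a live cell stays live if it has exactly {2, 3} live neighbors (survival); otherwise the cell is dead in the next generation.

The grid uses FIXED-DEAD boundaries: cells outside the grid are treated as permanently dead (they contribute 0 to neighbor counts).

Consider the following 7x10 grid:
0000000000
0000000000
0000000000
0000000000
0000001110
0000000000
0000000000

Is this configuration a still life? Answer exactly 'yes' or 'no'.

Compute generation 1 and compare to generation 0 (given above):
Generation 1:
0000000000
0000000000
0000000000
0000000100
0000000100
0000000100
0000000000
Cell (3,7) differs: gen0=0 vs gen1=1 -> NOT a still life.

Answer: no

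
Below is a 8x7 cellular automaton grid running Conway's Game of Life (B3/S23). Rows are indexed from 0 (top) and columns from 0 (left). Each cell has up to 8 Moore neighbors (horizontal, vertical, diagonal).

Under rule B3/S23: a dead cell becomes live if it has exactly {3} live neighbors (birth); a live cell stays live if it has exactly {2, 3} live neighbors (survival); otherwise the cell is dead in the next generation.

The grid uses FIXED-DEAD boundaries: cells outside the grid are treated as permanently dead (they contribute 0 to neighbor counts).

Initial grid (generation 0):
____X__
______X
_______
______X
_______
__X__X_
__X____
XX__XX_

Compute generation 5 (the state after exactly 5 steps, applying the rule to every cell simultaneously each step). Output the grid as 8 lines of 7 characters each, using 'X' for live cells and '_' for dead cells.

Simulating step by step:
Generation 0 (given above): 10 live cells
Generation 1: 5 live cells
_______
_______
_______
_______
_______
_______
__XXXX_
_X_____
Generation 2: 8 live cells
_______
_______
_______
_______
_______
___XX__
__XXX__
__XXX__
Generation 3: 5 live cells
_______
_______
_______
_______
_______
__X_X__
_____X_
__X_X__
Generation 4: 2 live cells
_______
_______
_______
_______
_______
_______
____XX_
_______
Generation 5: 0 live cells
(generation 5 grid is the final answer)

Answer: _______
_______
_______
_______
_______
_______
_______
_______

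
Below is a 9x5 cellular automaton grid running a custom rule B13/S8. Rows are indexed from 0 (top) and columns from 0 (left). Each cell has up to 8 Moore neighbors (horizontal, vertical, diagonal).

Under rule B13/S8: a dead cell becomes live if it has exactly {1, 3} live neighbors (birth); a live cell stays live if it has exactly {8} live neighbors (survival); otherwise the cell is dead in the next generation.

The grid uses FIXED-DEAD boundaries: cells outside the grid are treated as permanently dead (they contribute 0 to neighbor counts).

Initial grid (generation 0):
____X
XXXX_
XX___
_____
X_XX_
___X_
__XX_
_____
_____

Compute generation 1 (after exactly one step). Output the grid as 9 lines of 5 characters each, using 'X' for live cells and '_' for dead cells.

Simulating step by step:
Generation 0 (given above): 13 live cells
Generation 1: 13 live cells
(generation 1 grid is the final answer)

Answer: _XXX_
_____
____X
X_X_X
_____
XX__X
_X___
_X__X
_____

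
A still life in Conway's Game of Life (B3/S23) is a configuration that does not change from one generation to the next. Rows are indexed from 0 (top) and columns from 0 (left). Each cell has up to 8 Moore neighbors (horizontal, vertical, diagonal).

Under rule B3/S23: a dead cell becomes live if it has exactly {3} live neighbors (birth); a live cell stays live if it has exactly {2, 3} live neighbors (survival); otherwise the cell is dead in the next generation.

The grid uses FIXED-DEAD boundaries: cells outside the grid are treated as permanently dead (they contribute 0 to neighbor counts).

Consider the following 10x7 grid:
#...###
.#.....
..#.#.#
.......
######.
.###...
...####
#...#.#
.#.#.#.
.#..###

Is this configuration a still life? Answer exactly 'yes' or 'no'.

Compute generation 1 and compare to generation 0 (given above):
Generation 1:
.....#.
.#.##.#
.......
.......
#...#..
#.....#
.#....#
..#...#
####...
..#.###
Cell (0,0) differs: gen0=1 vs gen1=0 -> NOT a still life.

Answer: no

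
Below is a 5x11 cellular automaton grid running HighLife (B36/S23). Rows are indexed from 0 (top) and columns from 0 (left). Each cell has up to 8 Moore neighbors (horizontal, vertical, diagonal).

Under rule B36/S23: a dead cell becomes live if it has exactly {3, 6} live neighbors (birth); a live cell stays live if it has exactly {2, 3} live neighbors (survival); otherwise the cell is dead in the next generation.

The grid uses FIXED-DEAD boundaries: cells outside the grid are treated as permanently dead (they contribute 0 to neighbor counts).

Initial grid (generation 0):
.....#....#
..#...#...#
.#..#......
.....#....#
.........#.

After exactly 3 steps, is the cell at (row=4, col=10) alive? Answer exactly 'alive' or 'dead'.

Answer: dead

Derivation:
Simulating step by step:
Generation 0 (given above): 10 live cells
Generation 1: 2 live cells
...........
.....#.....
.....#.....
...........
...........
Generation 2: 0 live cells
...........
...........
...........
...........
...........
Generation 3: 0 live cells
...........
...........
...........
...........
...........

Cell (4,10) at generation 3: 0 -> dead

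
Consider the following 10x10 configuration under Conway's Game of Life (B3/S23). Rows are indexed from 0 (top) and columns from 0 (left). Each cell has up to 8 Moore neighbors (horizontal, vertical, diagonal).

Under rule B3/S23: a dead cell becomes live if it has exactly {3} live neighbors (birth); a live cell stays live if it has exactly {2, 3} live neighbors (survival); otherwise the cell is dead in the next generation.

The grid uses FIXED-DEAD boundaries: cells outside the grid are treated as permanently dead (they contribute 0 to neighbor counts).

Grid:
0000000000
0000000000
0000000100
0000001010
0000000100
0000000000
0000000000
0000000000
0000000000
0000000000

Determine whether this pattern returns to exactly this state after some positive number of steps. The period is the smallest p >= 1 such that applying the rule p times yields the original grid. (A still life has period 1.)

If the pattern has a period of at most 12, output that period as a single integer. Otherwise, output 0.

Answer: 1

Derivation:
Simulating and comparing each generation to the original:
Gen 0 (original, given above): 4 live cells
Gen 1: 4 live cells, MATCHES original -> period = 1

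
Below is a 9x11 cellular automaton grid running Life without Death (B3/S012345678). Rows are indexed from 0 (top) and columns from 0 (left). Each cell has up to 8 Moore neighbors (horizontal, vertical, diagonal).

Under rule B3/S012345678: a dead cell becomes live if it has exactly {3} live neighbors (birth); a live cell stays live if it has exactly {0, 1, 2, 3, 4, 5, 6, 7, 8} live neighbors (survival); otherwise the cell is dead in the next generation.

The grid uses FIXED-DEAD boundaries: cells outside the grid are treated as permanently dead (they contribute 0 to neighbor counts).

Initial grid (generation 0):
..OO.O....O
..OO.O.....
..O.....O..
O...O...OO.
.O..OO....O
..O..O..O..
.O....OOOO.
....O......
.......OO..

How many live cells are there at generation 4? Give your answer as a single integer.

Answer: 61

Derivation:
Simulating step by step:
Generation 0 (given above): 28 live cells
Generation 1: 42 live cells
..OO.O....O
.OOO.O.....
.OO.O...OO.
OO.OOO..OO.
.O.OOO..O.O
.OO.OO..O..
.O...OOOOO.
....O.O..O.
.......OO..
Generation 2: 51 live cells
.OOO.O....O
.OOO.O...O.
.OO.O...OO.
OO.OOO.OOOO
.O.OOOOOO.O
OOO.OO..O..
.OOO.OOOOO.
....O.O..O.
.......OO..
Generation 3: 59 live cells
.OOO.O....O
OOOO.O..OOO
.OO.O.OOOO.
OO.OOO.OOOO
.O.OOOOOO.O
OOO.OO..O..
OOOO.OOOOO.
..OOO.O..O.
.......OO..
Generation 4: 61 live cells
OOOO.O....O
OOOO.O..OOO
.OO.O.OOOO.
OO.OOO.OOOO
.O.OOOOOO.O
OOO.OO..O..
OOOO.OOOOO.
..OOO.O..O.
...O...OO..
Population at generation 4: 61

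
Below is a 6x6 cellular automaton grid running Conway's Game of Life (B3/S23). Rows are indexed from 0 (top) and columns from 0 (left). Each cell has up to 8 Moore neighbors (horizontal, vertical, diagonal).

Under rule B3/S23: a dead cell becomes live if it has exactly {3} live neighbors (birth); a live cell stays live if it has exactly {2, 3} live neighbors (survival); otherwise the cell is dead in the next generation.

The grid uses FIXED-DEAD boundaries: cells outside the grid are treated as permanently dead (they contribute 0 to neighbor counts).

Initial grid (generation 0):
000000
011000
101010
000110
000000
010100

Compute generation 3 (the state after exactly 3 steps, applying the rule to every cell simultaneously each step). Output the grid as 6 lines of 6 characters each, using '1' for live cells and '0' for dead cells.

Answer: 011100
010100
010110
000111
000110
000100

Derivation:
Simulating step by step:
Generation 0 (given above): 9 live cells
Generation 1: 10 live cells
000000
011100
001010
000110
001110
000000
Generation 2: 10 live cells
001000
011100
010010
000001
001010
000100
Generation 3: 14 live cells
(generation 3 grid is the final answer)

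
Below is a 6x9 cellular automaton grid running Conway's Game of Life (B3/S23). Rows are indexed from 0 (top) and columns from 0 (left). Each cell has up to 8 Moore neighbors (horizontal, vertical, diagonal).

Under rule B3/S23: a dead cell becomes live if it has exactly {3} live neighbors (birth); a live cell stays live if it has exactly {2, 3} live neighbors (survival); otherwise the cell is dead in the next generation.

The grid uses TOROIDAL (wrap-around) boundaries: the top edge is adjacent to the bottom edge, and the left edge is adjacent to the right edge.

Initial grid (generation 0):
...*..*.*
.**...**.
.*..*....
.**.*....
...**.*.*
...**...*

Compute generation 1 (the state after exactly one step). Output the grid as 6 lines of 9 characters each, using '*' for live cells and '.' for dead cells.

Answer: *..****.*
****.***.
*....*...
***.*....
*......*.
*.*.....*

Derivation:
Simulating step by step:
Generation 0 (given above): 19 live cells
Generation 1: 24 live cells
(generation 1 grid is the final answer)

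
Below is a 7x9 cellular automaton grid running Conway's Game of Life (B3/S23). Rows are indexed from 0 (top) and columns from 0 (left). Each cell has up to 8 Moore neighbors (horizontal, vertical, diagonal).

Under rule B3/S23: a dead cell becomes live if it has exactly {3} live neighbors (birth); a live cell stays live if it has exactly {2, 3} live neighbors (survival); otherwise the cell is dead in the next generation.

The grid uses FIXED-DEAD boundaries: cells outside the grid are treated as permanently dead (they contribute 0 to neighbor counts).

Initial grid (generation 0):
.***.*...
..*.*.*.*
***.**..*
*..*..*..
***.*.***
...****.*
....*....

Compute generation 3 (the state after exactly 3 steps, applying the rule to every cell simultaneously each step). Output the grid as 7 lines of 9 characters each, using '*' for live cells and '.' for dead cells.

Simulating step by step:
Generation 0 (given above): 30 live cells
Generation 1: 24 live cells
.*****...
*.....**.
*.*.*.*..
......*.*
***.....*
.**...*.*
...**....
Generation 2: 22 live cells
.******..
*.....**.
.*....*..
*.**.*...
*.*.....*
*......*.
..**.....
Generation 3: 25 live cells
(generation 3 grid is the final answer)

Answer: .*******.
*..**..*.
***..***.
*.**.....
*.**.....
..**.....
.........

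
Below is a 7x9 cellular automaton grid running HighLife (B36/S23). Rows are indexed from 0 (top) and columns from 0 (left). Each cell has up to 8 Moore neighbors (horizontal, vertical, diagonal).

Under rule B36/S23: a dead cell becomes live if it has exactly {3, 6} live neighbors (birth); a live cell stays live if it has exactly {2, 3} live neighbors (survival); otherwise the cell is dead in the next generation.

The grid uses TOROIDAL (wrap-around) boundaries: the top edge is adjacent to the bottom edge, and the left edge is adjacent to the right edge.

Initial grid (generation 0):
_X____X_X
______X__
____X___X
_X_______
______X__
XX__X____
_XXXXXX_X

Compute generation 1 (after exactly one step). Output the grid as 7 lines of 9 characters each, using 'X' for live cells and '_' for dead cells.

Answer: _X_XX_X__
X____X___
_________
_________
XX_______
XX__X_XX_
X__XX_X_X

Derivation:
Simulating step by step:
Generation 0 (given above): 18 live cells
Generation 1: 18 live cells
(generation 1 grid is the final answer)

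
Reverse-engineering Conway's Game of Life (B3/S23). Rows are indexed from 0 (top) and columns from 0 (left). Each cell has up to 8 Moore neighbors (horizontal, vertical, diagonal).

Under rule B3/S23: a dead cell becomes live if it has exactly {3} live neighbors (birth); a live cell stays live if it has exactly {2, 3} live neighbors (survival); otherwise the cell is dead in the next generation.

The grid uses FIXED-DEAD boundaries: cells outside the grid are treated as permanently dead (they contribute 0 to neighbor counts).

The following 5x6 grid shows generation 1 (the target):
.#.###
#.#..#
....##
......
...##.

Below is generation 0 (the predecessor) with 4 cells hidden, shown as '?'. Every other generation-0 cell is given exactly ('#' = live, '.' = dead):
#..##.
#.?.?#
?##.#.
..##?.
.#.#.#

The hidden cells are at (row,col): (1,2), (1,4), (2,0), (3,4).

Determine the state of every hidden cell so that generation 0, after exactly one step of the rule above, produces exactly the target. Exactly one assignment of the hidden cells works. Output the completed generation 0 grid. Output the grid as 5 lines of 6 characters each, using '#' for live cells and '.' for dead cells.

Answer: #..##.
#.#.##
.##.#.
..##..
.#.#.#

Derivation:
Hidden generation-0 cells (in order): (1,2), (1,4), (2,0), (3,4).
A hidden cell only influences target cells in its own 3x3 neighborhood. Try each of the 2^4 = 16 assignments, step the completed generation 0 forward once under B3/S23, and compare with the target:
  (1,2)=. (1,4)=. (2,0)=. (3,4)=. -> step gives (0,1)='.' but target has '#' -> reject
  (1,2)=. (1,4)=. (2,0)=. (3,4)=# -> step gives (0,1)='.' but target has '#' -> reject
  (1,2)=. (1,4)=. (2,0)=# (3,4)=. -> step gives (0,1)='.' but target has '#' -> reject
  (1,2)=. (1,4)=. (2,0)=# (3,4)=# -> step gives (0,1)='.' but target has '#' -> reject
  (1,2)=. (1,4)=# (2,0)=. (3,4)=. -> step gives (0,1)='.' but target has '#' -> reject
  (1,2)=. (1,4)=# (2,0)=. (3,4)=# -> step gives (0,1)='.' but target has '#' -> reject
  (1,2)=. (1,4)=# (2,0)=# (3,4)=. -> step gives (0,1)='.' but target has '#' -> reject
  (1,2)=. (1,4)=# (2,0)=# (3,4)=# -> step gives (0,1)='.' but target has '#' -> reject
  (1,2)=# (1,4)=. (2,0)=. (3,4)=. -> step gives (0,5)='.' but target has '#' -> reject
  (1,2)=# (1,4)=. (2,0)=. (3,4)=# -> step gives (0,5)='.' but target has '#' -> reject
  (1,2)=# (1,4)=. (2,0)=# (3,4)=. -> step gives (0,5)='.' but target has '#' -> reject
  (1,2)=# (1,4)=. (2,0)=# (3,4)=# -> step gives (0,5)='.' but target has '#' -> reject
  (1,2)=# (1,4)=# (2,0)=. (3,4)=. -> step reproduces the target at every cell -> ACCEPT
  (1,2)=# (1,4)=# (2,0)=. (3,4)=# -> step gives (2,4)='.' but target has '#' -> reject
  (1,2)=# (1,4)=# (2,0)=# (3,4)=. -> step gives (2,0)='#' but target has '.' -> reject
  (1,2)=# (1,4)=# (2,0)=# (3,4)=# -> step gives (2,0)='#' but target has '.' -> reject
Unique solution: (1,2)=live, (1,4)=live, (2,0)=dead, (3,4)=dead.
Check: live-neighbor counts of every cell in the completed generation 0:
132333
253643
244633
245442
114230
Applying B3/S23 to generation 0 with these counts gives:
.#.###
#.#..#
....##
......
...##.
which matches the target exactly.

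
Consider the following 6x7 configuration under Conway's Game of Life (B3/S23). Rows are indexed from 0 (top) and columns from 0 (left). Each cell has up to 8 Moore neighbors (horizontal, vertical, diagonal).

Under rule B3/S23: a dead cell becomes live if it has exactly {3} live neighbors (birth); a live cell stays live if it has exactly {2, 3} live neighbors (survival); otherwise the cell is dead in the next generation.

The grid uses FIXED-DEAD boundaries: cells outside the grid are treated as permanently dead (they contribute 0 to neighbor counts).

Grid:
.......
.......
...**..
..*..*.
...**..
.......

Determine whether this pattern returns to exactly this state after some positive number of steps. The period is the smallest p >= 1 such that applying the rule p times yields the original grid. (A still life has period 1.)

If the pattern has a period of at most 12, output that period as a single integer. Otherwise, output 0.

Answer: 1

Derivation:
Simulating and comparing each generation to the original:
Gen 0 (original, given above): 6 live cells
Gen 1: 6 live cells, MATCHES original -> period = 1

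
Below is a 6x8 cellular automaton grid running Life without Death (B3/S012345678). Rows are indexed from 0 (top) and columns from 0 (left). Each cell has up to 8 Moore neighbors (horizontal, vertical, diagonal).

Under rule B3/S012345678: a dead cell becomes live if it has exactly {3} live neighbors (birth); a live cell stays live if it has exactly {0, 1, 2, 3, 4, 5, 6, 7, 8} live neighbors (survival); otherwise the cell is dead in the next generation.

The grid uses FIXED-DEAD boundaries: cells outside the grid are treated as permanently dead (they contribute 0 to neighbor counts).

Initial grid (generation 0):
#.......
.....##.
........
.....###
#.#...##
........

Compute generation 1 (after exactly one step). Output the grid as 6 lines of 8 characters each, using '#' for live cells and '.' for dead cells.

Simulating step by step:
Generation 0 (given above): 10 live cells
Generation 1: 12 live cells
(generation 1 grid is the final answer)

Answer: #.......
.....##.
.......#
.....###
#.#..###
........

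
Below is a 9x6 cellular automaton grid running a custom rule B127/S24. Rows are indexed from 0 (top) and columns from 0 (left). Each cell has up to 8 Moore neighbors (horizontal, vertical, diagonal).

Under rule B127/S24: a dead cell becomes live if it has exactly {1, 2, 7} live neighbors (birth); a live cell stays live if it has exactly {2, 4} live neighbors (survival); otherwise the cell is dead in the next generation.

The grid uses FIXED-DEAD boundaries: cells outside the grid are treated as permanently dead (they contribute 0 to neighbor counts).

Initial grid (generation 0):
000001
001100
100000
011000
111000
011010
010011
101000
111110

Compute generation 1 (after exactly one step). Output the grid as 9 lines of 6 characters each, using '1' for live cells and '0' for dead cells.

Answer: 011110
110011
000010
000100
000011
001010
010011
001000
110001

Derivation:
Simulating step by step:
Generation 0 (given above): 22 live cells
Generation 1: 21 live cells
(generation 1 grid is the final answer)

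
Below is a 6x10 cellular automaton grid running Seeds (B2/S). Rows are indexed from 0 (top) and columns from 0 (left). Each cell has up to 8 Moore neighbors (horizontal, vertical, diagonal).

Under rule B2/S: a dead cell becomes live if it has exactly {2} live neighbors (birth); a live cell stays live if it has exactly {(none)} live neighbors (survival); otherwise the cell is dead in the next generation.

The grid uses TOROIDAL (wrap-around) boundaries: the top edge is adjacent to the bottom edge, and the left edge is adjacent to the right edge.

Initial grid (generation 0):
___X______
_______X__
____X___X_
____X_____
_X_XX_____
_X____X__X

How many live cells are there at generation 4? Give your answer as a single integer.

Simulating step by step:
Generation 0 (given above): 11 live cells
Generation 1: 13 live cells
X_X___XXX_
___XX___X_
___X_X_X__
__X_______
__________
_____X____
Generation 2: 10 live cells
_X________
_X________
______X_X_
___XX_X___
__________
_X______XX
Generation 3: 17 live cells
________XX
X_X____X__
__XXX_____
__________
X_XXXX_XXX
__X_______
Generation 4: 11 live cells
X_XX___X__
____X_____
__________
X_____XX__
______X___
_____XX___
Population at generation 4: 11

Answer: 11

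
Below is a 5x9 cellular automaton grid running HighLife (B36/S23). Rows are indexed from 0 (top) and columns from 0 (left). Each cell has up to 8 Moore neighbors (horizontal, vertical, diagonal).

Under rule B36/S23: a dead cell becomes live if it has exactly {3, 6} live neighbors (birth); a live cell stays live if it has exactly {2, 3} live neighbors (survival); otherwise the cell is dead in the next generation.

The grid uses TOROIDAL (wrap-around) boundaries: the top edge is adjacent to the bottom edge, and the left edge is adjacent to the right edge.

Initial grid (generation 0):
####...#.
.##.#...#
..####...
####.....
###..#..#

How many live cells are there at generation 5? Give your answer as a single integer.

Simulating step by step:
Generation 0 (given above): 22 live cells
Generation 1: 9 live cells
....#..#.
.....#..#
.#...#...
.....#..#
....#....
Generation 2: 13 live cells
....##...
....###..
#...###..
....##...
....##...
Generation 3: 6 live cells
...#.....
...#.....
...#.....
...#.....
...#..#..
Generation 4: 15 live cells
..###....
..###....
..###....
..###....
..###....
Generation 5: 10 live cells
.#...#...
.#...#...
.#...#...
.#...#...
.#...#...
Population at generation 5: 10

Answer: 10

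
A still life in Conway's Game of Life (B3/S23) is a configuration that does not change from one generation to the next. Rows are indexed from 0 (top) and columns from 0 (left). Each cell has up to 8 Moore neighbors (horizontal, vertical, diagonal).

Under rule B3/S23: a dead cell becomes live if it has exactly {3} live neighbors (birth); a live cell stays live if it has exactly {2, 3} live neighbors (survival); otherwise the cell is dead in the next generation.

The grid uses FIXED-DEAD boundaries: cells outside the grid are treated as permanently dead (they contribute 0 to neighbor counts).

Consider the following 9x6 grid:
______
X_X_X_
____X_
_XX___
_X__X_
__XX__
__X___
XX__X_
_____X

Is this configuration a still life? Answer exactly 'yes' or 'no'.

Compute generation 1 and compare to generation 0 (given above):
Generation 1:
______
___X__
__X___
_XXX__
_X____
_XXX__
__X___
_X____
______
Cell (1,0) differs: gen0=1 vs gen1=0 -> NOT a still life.

Answer: no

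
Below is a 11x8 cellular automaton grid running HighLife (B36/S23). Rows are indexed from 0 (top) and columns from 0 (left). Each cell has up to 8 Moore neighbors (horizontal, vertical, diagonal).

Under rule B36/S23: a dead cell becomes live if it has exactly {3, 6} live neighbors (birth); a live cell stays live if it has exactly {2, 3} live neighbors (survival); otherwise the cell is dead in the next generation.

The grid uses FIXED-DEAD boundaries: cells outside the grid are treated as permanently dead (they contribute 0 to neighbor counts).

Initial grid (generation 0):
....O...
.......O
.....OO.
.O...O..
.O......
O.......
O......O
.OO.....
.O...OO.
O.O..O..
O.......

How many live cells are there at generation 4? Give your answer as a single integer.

Simulating step by step:
Generation 0 (given above): 19 live cells
Generation 1: 22 live cells
........
.....OO.
.....OO.
.....OO.
OO......
OO......
O.......
OOO...O.
O....OO.
O....OO.
.O......
Generation 2: 19 live cells
........
.....OO.
....O..O
.....OO.
OO......
........
.OO.....
O....OO.
O......O
OO...OO.
........
Generation 3: 16 live cells
........
.....OO.
....O..O
.....OO.
........
O.O.....
.O......
O.....O.
O......O
OO....O.
........
Generation 4: 16 live cells
........
.....OO.
....O..O
.....OO.
........
.O......
OO......
OO......
O.....OO
OO......
........
Population at generation 4: 16

Answer: 16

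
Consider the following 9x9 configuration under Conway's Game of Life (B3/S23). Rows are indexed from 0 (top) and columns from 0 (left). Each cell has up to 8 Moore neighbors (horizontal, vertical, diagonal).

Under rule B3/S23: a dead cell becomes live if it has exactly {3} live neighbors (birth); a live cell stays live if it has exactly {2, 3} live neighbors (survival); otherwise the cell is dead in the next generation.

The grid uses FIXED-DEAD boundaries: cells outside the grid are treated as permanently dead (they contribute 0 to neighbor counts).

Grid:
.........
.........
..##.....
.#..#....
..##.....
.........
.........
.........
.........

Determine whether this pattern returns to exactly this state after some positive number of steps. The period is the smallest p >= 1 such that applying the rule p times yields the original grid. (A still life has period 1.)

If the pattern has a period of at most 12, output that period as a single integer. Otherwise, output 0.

Answer: 1

Derivation:
Simulating and comparing each generation to the original:
Gen 0 (original, given above): 6 live cells
Gen 1: 6 live cells, MATCHES original -> period = 1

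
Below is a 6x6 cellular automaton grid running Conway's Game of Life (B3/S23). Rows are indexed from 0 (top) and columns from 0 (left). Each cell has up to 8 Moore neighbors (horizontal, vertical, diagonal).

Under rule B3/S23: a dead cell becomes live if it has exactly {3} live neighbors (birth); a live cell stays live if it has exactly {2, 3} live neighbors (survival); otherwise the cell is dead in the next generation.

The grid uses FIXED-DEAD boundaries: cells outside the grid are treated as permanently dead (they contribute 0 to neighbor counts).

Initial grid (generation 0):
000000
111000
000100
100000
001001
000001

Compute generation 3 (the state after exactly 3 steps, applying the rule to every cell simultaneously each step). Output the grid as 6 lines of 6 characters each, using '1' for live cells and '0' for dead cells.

Simulating step by step:
Generation 0 (given above): 8 live cells
Generation 1: 5 live cells
010000
011000
101000
000000
000000
000000
Generation 2: 5 live cells
011000
101000
001000
000000
000000
000000
Generation 3: 5 live cells
(generation 3 grid is the final answer)

Answer: 011000
001100
010000
000000
000000
000000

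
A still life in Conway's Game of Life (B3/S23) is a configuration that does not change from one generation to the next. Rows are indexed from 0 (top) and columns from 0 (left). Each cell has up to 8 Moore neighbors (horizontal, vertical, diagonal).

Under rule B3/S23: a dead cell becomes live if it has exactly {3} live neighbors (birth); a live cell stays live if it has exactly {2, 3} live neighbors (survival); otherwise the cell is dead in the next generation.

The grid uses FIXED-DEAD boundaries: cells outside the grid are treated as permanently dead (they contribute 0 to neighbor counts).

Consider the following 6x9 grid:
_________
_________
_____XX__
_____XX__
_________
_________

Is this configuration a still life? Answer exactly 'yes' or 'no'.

Compute generation 1 and compare to generation 0 (given above):
Generation 1:
_________
_________
_____XX__
_____XX__
_________
_________
The grids are IDENTICAL -> still life.

Answer: yes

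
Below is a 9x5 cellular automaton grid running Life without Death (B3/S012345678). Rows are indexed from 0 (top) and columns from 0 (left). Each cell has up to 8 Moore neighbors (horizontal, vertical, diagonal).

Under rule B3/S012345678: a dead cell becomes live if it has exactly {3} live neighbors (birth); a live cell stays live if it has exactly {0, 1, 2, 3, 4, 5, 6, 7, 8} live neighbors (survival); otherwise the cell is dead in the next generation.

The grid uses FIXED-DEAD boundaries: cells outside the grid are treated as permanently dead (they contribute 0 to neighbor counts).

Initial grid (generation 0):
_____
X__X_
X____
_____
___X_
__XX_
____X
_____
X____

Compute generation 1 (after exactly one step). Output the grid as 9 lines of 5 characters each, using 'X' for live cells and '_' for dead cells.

Answer: _____
X__X_
X____
_____
__XX_
__XXX
___XX
_____
X____

Derivation:
Simulating step by step:
Generation 0 (given above): 8 live cells
Generation 1: 11 live cells
(generation 1 grid is the final answer)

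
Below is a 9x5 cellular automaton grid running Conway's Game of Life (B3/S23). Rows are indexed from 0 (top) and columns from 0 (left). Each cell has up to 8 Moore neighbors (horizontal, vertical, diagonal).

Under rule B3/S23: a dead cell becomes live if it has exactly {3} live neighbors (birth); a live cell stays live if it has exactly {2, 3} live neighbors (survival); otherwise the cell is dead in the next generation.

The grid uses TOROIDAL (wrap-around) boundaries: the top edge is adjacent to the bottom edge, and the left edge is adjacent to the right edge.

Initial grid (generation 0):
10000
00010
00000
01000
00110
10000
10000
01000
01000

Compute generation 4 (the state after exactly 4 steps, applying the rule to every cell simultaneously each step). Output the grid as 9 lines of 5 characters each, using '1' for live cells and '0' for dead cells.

Simulating step by step:
Generation 0 (given above): 9 live cells
Generation 1: 11 live cells
00000
00000
00000
00100
01100
01001
11000
11000
11000
Generation 2: 12 live cells
00000
00000
00000
01100
11110
00000
00101
00101
11000
Generation 3: 10 live cells
00000
00000
00000
10010
10010
10001
00000
00101
11000
Generation 4: 12 live cells
(generation 4 grid is the final answer)

Answer: 00000
00000
00000
00000
11010
10001
10011
11000
11000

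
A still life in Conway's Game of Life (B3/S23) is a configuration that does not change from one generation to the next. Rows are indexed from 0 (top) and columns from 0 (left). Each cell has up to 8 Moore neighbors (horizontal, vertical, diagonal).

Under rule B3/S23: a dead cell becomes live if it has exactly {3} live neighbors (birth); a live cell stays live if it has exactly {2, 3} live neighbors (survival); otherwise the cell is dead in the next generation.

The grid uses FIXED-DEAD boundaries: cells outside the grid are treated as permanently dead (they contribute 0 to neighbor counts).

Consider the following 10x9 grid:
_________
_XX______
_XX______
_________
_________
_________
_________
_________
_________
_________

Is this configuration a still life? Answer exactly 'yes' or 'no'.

Compute generation 1 and compare to generation 0 (given above):
Generation 1:
_________
_XX______
_XX______
_________
_________
_________
_________
_________
_________
_________
The grids are IDENTICAL -> still life.

Answer: yes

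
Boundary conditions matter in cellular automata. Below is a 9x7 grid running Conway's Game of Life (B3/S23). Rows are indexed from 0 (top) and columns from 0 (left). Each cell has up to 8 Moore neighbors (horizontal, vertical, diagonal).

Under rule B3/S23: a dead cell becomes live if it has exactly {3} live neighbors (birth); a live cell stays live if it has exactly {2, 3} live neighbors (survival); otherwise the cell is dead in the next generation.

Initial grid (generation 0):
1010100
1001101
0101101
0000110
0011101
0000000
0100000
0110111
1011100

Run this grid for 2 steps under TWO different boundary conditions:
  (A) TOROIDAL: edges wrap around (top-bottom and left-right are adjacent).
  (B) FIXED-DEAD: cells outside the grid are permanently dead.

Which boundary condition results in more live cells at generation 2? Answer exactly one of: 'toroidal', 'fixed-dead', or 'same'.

Answer: toroidal

Derivation:
Under TOROIDAL boundary, generation 2:
1100001
1100001
0000011
1001011
0011100
0000000
1110010
0000110
1100010
Population = 24

Under FIXED-DEAD boundary, generation 2:
0000000
0100010
0000000
0001010
0011100
0100000
0110010
0010110
0001110
Population = 17

Comparison: toroidal=24, fixed-dead=17 -> toroidal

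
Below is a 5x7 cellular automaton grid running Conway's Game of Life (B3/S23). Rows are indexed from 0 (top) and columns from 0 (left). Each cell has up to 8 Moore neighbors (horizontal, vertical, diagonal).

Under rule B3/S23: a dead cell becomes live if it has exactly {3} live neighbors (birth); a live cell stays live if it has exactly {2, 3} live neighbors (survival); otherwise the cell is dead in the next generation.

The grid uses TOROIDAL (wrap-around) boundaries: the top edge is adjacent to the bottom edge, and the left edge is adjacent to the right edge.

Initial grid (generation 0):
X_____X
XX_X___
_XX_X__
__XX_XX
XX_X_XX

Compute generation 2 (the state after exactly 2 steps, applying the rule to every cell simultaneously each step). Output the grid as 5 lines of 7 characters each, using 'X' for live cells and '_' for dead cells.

Answer: __XXXX_
___X__X
____XXX
____XX_
____X__

Derivation:
Simulating step by step:
Generation 0 (given above): 17 live cells
Generation 1: 9 live cells
____XX_
___X__X
____XXX
_______
_X_X___
Generation 2: 12 live cells
(generation 2 grid is the final answer)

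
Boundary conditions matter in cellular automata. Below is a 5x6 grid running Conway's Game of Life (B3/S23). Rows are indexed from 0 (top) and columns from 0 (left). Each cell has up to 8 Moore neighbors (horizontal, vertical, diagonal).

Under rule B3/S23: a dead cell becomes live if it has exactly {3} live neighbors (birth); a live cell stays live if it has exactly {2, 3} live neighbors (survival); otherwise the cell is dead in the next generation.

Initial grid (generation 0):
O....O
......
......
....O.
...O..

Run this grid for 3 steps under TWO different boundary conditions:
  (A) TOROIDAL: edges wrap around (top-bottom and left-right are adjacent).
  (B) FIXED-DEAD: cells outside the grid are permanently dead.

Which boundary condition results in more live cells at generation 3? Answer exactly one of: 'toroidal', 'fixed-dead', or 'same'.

Under TOROIDAL boundary, generation 3:
......
......
......
......
......
Population = 0

Under FIXED-DEAD boundary, generation 3:
......
......
......
......
......
Population = 0

Comparison: toroidal=0, fixed-dead=0 -> same

Answer: same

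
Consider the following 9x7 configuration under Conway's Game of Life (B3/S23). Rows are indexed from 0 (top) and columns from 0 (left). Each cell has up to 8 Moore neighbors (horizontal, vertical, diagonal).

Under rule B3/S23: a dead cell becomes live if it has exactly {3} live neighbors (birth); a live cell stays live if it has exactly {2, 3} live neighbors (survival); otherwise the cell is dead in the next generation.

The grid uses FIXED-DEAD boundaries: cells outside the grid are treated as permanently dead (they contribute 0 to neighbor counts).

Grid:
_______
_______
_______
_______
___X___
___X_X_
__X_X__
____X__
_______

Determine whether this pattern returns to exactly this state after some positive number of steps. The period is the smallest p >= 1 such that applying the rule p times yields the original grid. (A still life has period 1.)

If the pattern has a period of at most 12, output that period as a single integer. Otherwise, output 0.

Answer: 2

Derivation:
Simulating and comparing each generation to the original:
Gen 0 (original, given above): 6 live cells
Gen 1: 6 live cells, differs from original
Gen 2: 6 live cells, MATCHES original -> period = 2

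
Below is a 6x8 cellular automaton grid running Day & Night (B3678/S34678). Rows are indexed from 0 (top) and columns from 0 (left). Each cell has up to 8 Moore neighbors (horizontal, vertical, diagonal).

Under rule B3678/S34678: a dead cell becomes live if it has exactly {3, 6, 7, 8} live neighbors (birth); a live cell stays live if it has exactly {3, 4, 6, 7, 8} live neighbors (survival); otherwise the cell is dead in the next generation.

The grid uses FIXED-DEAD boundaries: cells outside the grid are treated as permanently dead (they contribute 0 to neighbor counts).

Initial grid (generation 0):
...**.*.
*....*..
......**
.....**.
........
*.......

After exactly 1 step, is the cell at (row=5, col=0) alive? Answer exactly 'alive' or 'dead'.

Simulating step by step:
Generation 0 (given above): 10 live cells
Generation 1: 7 live cells
.....*..
....**.*
......*.
......**
........
........

Cell (5,0) at generation 1: 0 -> dead

Answer: dead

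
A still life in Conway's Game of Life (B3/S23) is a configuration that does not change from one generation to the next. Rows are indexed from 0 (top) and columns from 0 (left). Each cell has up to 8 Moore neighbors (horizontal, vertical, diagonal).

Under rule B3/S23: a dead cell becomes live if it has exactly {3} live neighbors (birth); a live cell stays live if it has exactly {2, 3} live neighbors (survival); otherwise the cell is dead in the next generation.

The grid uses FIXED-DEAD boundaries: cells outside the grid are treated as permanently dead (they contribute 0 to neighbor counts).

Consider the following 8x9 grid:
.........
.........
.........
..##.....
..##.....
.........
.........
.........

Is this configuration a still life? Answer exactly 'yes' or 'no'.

Answer: yes

Derivation:
Compute generation 1 and compare to generation 0 (given above):
Generation 1:
.........
.........
.........
..##.....
..##.....
.........
.........
.........
The grids are IDENTICAL -> still life.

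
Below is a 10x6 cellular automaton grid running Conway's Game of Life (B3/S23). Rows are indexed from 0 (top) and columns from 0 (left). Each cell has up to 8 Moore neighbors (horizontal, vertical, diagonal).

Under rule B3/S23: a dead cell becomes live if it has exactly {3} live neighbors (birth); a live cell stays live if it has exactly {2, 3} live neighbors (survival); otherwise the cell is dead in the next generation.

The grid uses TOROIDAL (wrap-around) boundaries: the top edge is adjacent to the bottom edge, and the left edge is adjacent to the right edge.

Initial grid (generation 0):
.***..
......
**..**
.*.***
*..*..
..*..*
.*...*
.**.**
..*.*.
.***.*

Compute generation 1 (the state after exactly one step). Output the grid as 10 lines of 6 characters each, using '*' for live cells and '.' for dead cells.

Simulating step by step:
Generation 0 (given above): 27 live cells
Generation 1: 27 live cells
(generation 1 grid is the final answer)

Answer: **.**.
...***
.***..
.*.*..
**.*..
.**.**
.*.*.*
.**.**
......
*.....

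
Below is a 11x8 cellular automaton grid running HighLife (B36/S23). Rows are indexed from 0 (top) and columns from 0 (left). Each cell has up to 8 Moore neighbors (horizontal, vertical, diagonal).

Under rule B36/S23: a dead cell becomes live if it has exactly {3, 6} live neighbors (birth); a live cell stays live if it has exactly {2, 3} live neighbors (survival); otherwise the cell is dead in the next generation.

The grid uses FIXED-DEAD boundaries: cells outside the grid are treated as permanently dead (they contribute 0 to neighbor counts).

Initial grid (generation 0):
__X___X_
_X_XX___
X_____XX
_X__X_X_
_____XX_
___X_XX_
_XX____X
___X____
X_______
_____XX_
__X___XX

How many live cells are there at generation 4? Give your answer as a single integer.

Answer: 25

Derivation:
Simulating step by step:
Generation 0 (given above): 26 live cells
Generation 1: 32 live cells
__XX____
_XXX_XXX
XXXXX_XX
________
_______X
__X_XX_X
__XXX_X_
_XX_____
________
_____XXX
_____XXX
Generation 2: 29 live cells
_X_XX_X_
X____X_X
X___X__X
_XXX__XX
______X_
__X_XX_X
____X_X_
_XX_____
______X_
_____X_X
_____X_X
Generation 3: 33 live cells
____XXX_
XX_X_X_X
X_XXXX_X
_XXX_XXX
_X__X___
___XX__X
_XX_X_X_
_____X__
______X_
_____X_X
________
Generation 4: 25 live cells
____XXX_
XX____XX
XX_____X
X___X__X
_X_____X
_X__X___
__X_X_X_
_____XX_
_____XX_
______X_
________
Population at generation 4: 25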